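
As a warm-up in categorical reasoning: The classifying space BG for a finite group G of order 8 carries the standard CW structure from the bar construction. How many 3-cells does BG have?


In the bar-construction CW model of BG, the n-cells are indexed by
n-tuples [g_1|...|g_n] of non-identity elements of G (degenerate
simplices with some g_i = e do not contribute cells), so there are
(|G| - 1)^n n-cells.
For dim = 3 with |G| = 8:
cells = (8 - 1)^3 = 7^3 = 343

343


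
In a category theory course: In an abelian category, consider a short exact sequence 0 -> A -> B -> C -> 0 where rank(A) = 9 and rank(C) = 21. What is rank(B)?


For a short exact sequence 0 -> A -> B -> C -> 0,
rank is additive: rank(B) = rank(A) + rank(C).
rank(B) = 9 + 21 = 30

30


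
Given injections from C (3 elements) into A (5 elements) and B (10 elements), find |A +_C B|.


The pushout A +_C B identifies the images of C in A and B.
|A +_C B| = |A| + |B| - |C| (for injections).
= 5 + 10 - 3 = 12

12


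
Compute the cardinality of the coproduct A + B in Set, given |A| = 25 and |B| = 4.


In Set, the coproduct A + B is the disjoint union.
|A + B| = |A| + |B| = 25 + 4 = 29

29


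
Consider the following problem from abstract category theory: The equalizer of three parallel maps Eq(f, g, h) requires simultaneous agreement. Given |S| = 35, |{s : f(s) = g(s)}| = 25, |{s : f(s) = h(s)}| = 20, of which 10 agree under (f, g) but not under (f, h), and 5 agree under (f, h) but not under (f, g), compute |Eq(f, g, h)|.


Eq(f, g, h) is the triple-agreement set: points in S where all three
maps take the same value. Using inclusion-exclusion on the pairwise data:
Pair (f, g) agrees on 25 points; pair (f, h) on 20 points.
Points agreeing under (f, g) but not (f, h) = 10; under (f, h) but not (f, g) = 5.
Triple-agreement = agreement-in-(f, g) minus points that agree under (f, g) but not (f, h):
|Eq(f, g, h)| = 25 - 10 = 15
(cross-check via (f, h): 20 - 5 = 15.)

15


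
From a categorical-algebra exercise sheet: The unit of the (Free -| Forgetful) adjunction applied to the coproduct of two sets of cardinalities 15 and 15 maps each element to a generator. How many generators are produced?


The unit eta_X: X -> U(F(X)) of the Free-Forgetful adjunction
maps each element of X to a generator of F(X). For X = S + T (disjoint
union in Set), |S + T| = |S| + |T|.
Total mappings = 15 + 15 = 30.

30


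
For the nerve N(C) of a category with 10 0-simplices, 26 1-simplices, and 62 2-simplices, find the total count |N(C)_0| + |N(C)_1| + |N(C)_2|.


The 2-skeleton of the nerve N(C) consists of simplices in dimensions 0, 1, 2:
  |N(C)_0| = 10 (objects)
  |N(C)_1| = 26 (morphisms)
  |N(C)_2| = 62 (composable pairs)
Total = 10 + 26 + 62 = 98

98


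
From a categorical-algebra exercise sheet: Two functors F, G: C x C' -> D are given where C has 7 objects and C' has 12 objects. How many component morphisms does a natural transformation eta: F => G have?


A natural transformation eta: F => G assigns one component morphism per
object of the domain category.
The domain is the product category C x C', so
|Ob(C x C')| = |Ob(C)| * |Ob(C')| = 7 * 12 = 84.
Therefore eta has 84 component morphisms.

84


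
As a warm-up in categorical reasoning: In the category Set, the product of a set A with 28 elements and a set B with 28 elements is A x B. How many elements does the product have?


In Set, the product A x B is the Cartesian product.
By the universal property, |A x B| = |A| * |B|.
|A x B| = 28 * 28 = 784

784


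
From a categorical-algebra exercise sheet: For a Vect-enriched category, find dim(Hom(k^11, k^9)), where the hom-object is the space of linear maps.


In Vect-enriched categories, Hom(k^n, k^m) is the space of m x n matrices.
dim(Hom(k^11, k^9)) = 9 * 11 = 99

99


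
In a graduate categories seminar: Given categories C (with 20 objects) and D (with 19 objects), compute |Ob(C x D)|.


The product category C x D has objects that are pairs (c, d).
Number of pairs = |Ob(C)| * |Ob(D)| = 20 * 19 = 380

380


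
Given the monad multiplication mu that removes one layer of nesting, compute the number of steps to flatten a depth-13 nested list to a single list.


Each application of mu: T^2 -> T removes one layer of nesting.
Starting at depth 13 (i.e., T^13(X)), we need to reach T(X).
Number of mu applications = 13 - 1 = 12

12


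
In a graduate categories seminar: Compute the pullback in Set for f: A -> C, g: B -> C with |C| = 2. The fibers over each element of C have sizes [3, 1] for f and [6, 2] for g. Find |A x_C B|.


The pullback A x_C B consists of pairs (a, b) with f(a) = g(b).
For each element c in C, the fiber product has |f^-1(c)| * |g^-1(c)| elements.
Summing over C: 3 * 6 + 1 * 2
= 18 + 2 = 20

20


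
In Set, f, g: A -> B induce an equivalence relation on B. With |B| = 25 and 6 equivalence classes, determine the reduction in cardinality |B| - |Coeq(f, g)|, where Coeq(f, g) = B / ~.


The coequalizer Coeq(f, g) = B / ~ has one element per equivalence class.
|B| = 25, |Coeq(f, g)| = 6.
|B| - |Coeq(f, g)| = 25 - 6 = 19.

19


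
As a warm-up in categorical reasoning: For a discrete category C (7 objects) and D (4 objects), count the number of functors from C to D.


A functor from a discrete category C to D is determined by
where each object maps. Each of the 7 objects of C can map
to any of the 4 objects of D independently.
Number of functors = 4^7 = 16384

16384


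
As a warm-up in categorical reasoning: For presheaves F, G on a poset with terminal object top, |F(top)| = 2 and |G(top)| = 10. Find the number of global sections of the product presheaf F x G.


Global sections of a presheaf on a poset with terminal top satisfy
Gamma(H) ~ H(top). Presheaves admit pointwise products, so
(F x G)(top) = F(top) x G(top) (Cartesian product).
|Gamma(F x G)| = |F(top)| * |G(top)| = 2 * 10 = 20.

20


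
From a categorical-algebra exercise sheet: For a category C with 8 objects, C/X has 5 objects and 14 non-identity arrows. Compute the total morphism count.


In the slice category C/X, objects are morphisms to X.
Identity morphisms: 5 (one per object of C/X).
Non-identity morphisms: 14.
Total = 5 + 14 = 19

19


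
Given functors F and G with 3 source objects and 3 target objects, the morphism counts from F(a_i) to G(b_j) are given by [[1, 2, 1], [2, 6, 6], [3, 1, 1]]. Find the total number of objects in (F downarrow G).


Objects of (F downarrow G) are triples (a, b, h: F(a)->G(b)).
The count equals the sum of all entries in the hom-matrix.
sum(row 0) = 4
sum(row 1) = 14
sum(row 2) = 5
Grand total = 23

23


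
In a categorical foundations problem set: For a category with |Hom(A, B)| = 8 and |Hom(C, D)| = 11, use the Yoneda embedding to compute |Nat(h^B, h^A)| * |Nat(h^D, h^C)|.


By the Yoneda lemma, Nat(h^B, h^A) is isomorphic to Hom(A, B),
so |Nat(h^B, h^A)| = |Hom(A, B)| and |Nat(h^D, h^C)| = |Hom(C, D)|.
|Hom(A, B)| = 8, |Hom(C, D)| = 11.
|Nat(h^B, h^A) x Nat(h^D, h^C)| = 8 * 11 = 88

88


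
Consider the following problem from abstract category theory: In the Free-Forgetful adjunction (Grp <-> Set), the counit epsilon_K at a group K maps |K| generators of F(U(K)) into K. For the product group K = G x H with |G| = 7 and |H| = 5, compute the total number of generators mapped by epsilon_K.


The counit epsilon_K: F(U(K)) -> K of the Free-Forgetful adjunction
maps |K| generators of F(U(K)) into K. For K = G x H (the product group),
|G x H| = |G| * |H|.
Total generators mapped = 7 * 5 = 35.

35


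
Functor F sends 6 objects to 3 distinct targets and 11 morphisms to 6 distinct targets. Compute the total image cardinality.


The image of F consists of distinct objects and distinct morphisms.
|Im(F)| on objects = 3
|Im(F)| on morphisms = 6
Total image cardinality = 3 + 6 = 9

9


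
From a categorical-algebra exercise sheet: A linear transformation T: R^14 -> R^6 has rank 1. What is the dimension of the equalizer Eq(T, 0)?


The equalizer of f and the zero map is ker(f).
By the rank-nullity theorem: dim(ker(f)) = dim(domain) - rank(f).
dim(ker(f)) = 14 - 1 = 13

13


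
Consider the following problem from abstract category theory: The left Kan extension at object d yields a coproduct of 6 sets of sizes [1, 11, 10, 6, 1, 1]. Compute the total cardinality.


Pointwise, the left Kan extension (Lan_F H)(d) is the colimit, indexed
by the comma category (F downarrow d), of H composed with the
projection (F downarrow d) -> C. Here that colimit is given
as a coproduct (disjoint union) of sets, so its cardinality is the
sum of the sizes of the summands.
Coproduct of sets with sizes: 1 + 11 + 10 + 6 + 1 + 1
= 30

30


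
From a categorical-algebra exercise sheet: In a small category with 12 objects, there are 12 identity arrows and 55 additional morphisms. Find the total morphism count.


Each object has an identity morphism, giving 12 identities.
Adding the 55 non-identity morphisms:
Total = 12 + 55 = 67

67


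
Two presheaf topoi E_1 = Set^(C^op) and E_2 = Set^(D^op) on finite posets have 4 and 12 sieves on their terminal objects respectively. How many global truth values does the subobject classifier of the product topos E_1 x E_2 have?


In a product of presheaf topoi E_1 x E_2, the subobject classifier
is Omega = Omega_1 x Omega_2 (componentwise), so
|Omega(top)| = |Omega_1(top_1)| * |Omega_2(top_2)|.
= 4 * 12 = 48.

48


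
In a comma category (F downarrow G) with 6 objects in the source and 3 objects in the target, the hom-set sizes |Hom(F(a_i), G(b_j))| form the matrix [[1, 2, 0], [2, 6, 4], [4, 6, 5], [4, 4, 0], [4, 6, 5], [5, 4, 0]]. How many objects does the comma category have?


Objects of (F downarrow G) are triples (a, b, h: F(a)->G(b)).
The count equals the sum of all entries in the hom-matrix.
sum(row 0) = 3
sum(row 1) = 12
sum(row 2) = 15
sum(row 3) = 8
sum(row 4) = 15
sum(row 5) = 9
Grand total = 62

62


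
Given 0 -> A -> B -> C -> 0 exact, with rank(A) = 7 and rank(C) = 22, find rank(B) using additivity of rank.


For a short exact sequence 0 -> A -> B -> C -> 0,
rank is additive: rank(B) = rank(A) + rank(C).
rank(B) = 7 + 22 = 29

29


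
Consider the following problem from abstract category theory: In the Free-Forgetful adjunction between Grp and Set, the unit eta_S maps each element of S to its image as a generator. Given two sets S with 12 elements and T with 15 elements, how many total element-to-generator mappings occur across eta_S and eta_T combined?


The unit eta_X: X -> U(F(X)) of the Free-Forgetful adjunction
maps each element of X to a generator of F(X). For X = S + T (disjoint
union in Set), |S + T| = |S| + |T|.
Total mappings = 12 + 15 = 27.

27


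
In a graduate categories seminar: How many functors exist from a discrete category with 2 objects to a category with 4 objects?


A functor from a discrete category C to D is determined by
where each object maps. Each of the 2 objects of C can map
to any of the 4 objects of D independently.
Number of functors = 4^2 = 16

16


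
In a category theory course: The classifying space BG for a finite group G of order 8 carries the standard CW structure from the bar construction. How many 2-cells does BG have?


In the bar-construction CW model of BG, the n-cells are indexed by
n-tuples [g_1|...|g_n] of non-identity elements of G (degenerate
simplices with some g_i = e do not contribute cells), so there are
(|G| - 1)^n n-cells.
For dim = 2 with |G| = 8:
cells = (8 - 1)^2 = 7^2 = 49

49


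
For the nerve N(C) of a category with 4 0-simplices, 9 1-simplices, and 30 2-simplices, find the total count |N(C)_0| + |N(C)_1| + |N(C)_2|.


The 2-skeleton of the nerve N(C) consists of simplices in dimensions 0, 1, 2:
  |N(C)_0| = 4 (objects)
  |N(C)_1| = 9 (morphisms)
  |N(C)_2| = 30 (composable pairs)
Total = 4 + 9 + 30 = 43

43


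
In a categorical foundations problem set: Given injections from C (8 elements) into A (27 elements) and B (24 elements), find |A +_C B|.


The pushout A +_C B identifies the images of C in A and B.
|A +_C B| = |A| + |B| - |C| (for injections).
= 27 + 24 - 8 = 43

43


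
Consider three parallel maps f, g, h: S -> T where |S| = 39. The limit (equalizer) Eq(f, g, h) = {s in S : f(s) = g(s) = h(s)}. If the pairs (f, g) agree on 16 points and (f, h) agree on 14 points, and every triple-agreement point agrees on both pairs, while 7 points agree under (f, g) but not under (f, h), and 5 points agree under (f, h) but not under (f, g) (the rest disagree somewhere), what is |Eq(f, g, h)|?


Eq(f, g, h) is the triple-agreement set: points in S where all three
maps take the same value. Using inclusion-exclusion on the pairwise data:
Pair (f, g) agrees on 16 points; pair (f, h) on 14 points.
Points agreeing under (f, g) but not (f, h) = 7; under (f, h) but not (f, g) = 5.
Triple-agreement = agreement-in-(f, g) minus points that agree under (f, g) but not (f, h):
|Eq(f, g, h)| = 16 - 7 = 9
(cross-check via (f, h): 14 - 5 = 9.)

9


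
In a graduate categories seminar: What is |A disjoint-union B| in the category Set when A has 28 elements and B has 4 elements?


In Set, the coproduct A + B is the disjoint union.
|A + B| = |A| + |B| = 28 + 4 = 32

32


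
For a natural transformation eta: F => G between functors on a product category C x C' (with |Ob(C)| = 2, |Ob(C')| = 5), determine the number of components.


A natural transformation eta: F => G assigns one component morphism per
object of the domain category.
The domain is the product category C x C', so
|Ob(C x C')| = |Ob(C)| * |Ob(C')| = 2 * 5 = 10.
Therefore eta has 10 component morphisms.

10


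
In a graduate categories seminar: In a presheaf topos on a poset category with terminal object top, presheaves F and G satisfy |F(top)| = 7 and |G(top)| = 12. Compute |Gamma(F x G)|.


Global sections of a presheaf on a poset with terminal top satisfy
Gamma(H) ~ H(top). Presheaves admit pointwise products, so
(F x G)(top) = F(top) x G(top) (Cartesian product).
|Gamma(F x G)| = |F(top)| * |G(top)| = 7 * 12 = 84.

84


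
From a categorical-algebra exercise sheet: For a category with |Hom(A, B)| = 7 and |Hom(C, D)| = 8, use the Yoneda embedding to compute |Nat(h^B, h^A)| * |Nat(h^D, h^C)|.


By the Yoneda lemma, Nat(h^B, h^A) is isomorphic to Hom(A, B),
so |Nat(h^B, h^A)| = |Hom(A, B)| and |Nat(h^D, h^C)| = |Hom(C, D)|.
|Hom(A, B)| = 7, |Hom(C, D)| = 8.
|Nat(h^B, h^A) x Nat(h^D, h^C)| = 7 * 8 = 56

56


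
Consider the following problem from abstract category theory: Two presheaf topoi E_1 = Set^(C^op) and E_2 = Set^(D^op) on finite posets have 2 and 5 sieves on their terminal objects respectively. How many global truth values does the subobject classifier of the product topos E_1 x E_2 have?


In a product of presheaf topoi E_1 x E_2, the subobject classifier
is Omega = Omega_1 x Omega_2 (componentwise), so
|Omega(top)| = |Omega_1(top_1)| * |Omega_2(top_2)|.
= 2 * 5 = 10.

10


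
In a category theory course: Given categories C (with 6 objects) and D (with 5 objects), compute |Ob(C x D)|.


The product category C x D has objects that are pairs (c, d).
Number of pairs = |Ob(C)| * |Ob(D)| = 6 * 5 = 30

30


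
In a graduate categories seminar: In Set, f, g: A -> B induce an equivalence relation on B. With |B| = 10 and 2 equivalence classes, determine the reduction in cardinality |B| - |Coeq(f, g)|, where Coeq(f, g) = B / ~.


The coequalizer Coeq(f, g) = B / ~ has one element per equivalence class.
|B| = 10, |Coeq(f, g)| = 2.
|B| - |Coeq(f, g)| = 10 - 2 = 8.

8


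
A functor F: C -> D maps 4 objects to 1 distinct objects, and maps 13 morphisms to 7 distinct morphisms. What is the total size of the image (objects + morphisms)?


The image of F consists of distinct objects and distinct morphisms.
|Im(F)| on objects = 1
|Im(F)| on morphisms = 7
Total image cardinality = 1 + 7 = 8

8


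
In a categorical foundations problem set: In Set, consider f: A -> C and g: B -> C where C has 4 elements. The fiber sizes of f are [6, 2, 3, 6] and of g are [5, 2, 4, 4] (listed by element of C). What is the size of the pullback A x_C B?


The pullback A x_C B consists of pairs (a, b) with f(a) = g(b).
For each element c in C, the fiber product has |f^-1(c)| * |g^-1(c)| elements.
Summing over C: 6 * 5 + 2 * 2 + 3 * 4 + 6 * 4
= 30 + 4 + 12 + 24 = 70

70


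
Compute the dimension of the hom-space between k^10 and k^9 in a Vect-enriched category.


In Vect-enriched categories, Hom(k^n, k^m) is the space of m x n matrices.
dim(Hom(k^10, k^9)) = 9 * 10 = 90

90


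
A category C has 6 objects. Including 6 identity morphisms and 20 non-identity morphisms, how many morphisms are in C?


Each object has an identity morphism, giving 6 identities.
Adding the 20 non-identity morphisms:
Total = 6 + 20 = 26

26


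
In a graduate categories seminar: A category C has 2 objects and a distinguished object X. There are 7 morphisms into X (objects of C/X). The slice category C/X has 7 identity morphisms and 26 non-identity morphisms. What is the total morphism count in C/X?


In the slice category C/X, objects are morphisms to X.
Identity morphisms: 7 (one per object of C/X).
Non-identity morphisms: 26.
Total = 7 + 26 = 33

33


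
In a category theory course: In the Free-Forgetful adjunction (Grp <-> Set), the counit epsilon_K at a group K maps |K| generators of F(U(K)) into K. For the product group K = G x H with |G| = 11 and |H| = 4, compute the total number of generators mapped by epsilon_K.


The counit epsilon_K: F(U(K)) -> K of the Free-Forgetful adjunction
maps |K| generators of F(U(K)) into K. For K = G x H (the product group),
|G x H| = |G| * |H|.
Total generators mapped = 11 * 4 = 44.

44


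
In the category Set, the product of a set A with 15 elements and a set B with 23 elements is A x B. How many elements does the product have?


In Set, the product A x B is the Cartesian product.
By the universal property, |A x B| = |A| * |B|.
|A x B| = 15 * 23 = 345

345


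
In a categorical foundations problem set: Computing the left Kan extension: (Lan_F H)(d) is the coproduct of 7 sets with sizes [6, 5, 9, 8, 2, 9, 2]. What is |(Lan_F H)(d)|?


Pointwise, the left Kan extension (Lan_F H)(d) is the colimit, indexed
by the comma category (F downarrow d), of H composed with the
projection (F downarrow d) -> C. Here that colimit is given
as a coproduct (disjoint union) of sets, so its cardinality is the
sum of the sizes of the summands.
Coproduct of sets with sizes: 6 + 5 + 9 + 8 + 2 + 9 + 2
= 41

41


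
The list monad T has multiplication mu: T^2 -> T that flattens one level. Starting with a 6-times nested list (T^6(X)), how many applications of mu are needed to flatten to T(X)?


Each application of mu: T^2 -> T removes one layer of nesting.
Starting at depth 6 (i.e., T^6(X)), we need to reach T(X).
Number of mu applications = 6 - 1 = 5

5


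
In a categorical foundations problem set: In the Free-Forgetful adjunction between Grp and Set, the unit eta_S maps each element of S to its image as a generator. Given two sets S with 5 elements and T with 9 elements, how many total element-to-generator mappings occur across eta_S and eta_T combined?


The unit eta_X: X -> U(F(X)) of the Free-Forgetful adjunction
maps each element of X to a generator of F(X). For X = S + T (disjoint
union in Set), |S + T| = |S| + |T|.
Total mappings = 5 + 9 = 14.

14


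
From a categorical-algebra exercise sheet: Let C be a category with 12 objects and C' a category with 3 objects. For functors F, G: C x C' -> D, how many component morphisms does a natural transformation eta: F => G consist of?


A natural transformation eta: F => G assigns one component morphism per
object of the domain category.
The domain is the product category C x C', so
|Ob(C x C')| = |Ob(C)| * |Ob(C')| = 12 * 3 = 36.
Therefore eta has 36 component morphisms.

36


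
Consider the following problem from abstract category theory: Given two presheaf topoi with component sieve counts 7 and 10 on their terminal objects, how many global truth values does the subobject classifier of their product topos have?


In a product of presheaf topoi E_1 x E_2, the subobject classifier
is Omega = Omega_1 x Omega_2 (componentwise), so
|Omega(top)| = |Omega_1(top_1)| * |Omega_2(top_2)|.
= 7 * 10 = 70.

70


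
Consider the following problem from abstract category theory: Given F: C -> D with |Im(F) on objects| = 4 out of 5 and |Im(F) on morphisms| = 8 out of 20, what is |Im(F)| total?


The image of F consists of distinct objects and distinct morphisms.
|Im(F)| on objects = 4
|Im(F)| on morphisms = 8
Total image cardinality = 4 + 8 = 12

12


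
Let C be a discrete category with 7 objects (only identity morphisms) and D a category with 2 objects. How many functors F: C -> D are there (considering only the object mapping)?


A functor from a discrete category C to D is determined by
where each object maps. Each of the 7 objects of C can map
to any of the 2 objects of D independently.
Number of functors = 2^7 = 128

128


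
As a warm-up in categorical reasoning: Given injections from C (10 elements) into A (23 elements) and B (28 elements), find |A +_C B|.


The pushout A +_C B identifies the images of C in A and B.
|A +_C B| = |A| + |B| - |C| (for injections).
= 23 + 28 - 10 = 41

41


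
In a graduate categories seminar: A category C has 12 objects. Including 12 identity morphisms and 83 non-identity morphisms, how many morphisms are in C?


Each object has an identity morphism, giving 12 identities.
Adding the 83 non-identity morphisms:
Total = 12 + 83 = 95

95


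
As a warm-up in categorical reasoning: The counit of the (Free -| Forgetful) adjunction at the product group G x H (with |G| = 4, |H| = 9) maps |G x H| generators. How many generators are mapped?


The counit epsilon_K: F(U(K)) -> K of the Free-Forgetful adjunction
maps |K| generators of F(U(K)) into K. For K = G x H (the product group),
|G x H| = |G| * |H|.
Total generators mapped = 4 * 9 = 36.

36


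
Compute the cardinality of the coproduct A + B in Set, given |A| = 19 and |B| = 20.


In Set, the coproduct A + B is the disjoint union.
|A + B| = |A| + |B| = 19 + 20 = 39

39


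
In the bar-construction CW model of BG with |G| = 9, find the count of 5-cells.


In the bar-construction CW model of BG, the n-cells are indexed by
n-tuples [g_1|...|g_n] of non-identity elements of G (degenerate
simplices with some g_i = e do not contribute cells), so there are
(|G| - 1)^n n-cells.
For dim = 5 with |G| = 9:
cells = (9 - 1)^5 = 8^5 = 32768

32768


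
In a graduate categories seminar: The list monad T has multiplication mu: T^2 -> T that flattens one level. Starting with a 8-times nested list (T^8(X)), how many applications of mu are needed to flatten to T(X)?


Each application of mu: T^2 -> T removes one layer of nesting.
Starting at depth 8 (i.e., T^8(X)), we need to reach T(X).
Number of mu applications = 8 - 1 = 7

7


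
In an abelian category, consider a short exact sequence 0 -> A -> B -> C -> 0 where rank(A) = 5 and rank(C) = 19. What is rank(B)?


For a short exact sequence 0 -> A -> B -> C -> 0,
rank is additive: rank(B) = rank(A) + rank(C).
rank(B) = 5 + 19 = 24

24


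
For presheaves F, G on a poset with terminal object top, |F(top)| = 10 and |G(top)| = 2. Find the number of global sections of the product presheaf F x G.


Global sections of a presheaf on a poset with terminal top satisfy
Gamma(H) ~ H(top). Presheaves admit pointwise products, so
(F x G)(top) = F(top) x G(top) (Cartesian product).
|Gamma(F x G)| = |F(top)| * |G(top)| = 10 * 2 = 20.

20


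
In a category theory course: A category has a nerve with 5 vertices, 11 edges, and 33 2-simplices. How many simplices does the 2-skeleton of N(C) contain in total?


The 2-skeleton of the nerve N(C) consists of simplices in dimensions 0, 1, 2:
  |N(C)_0| = 5 (objects)
  |N(C)_1| = 11 (morphisms)
  |N(C)_2| = 33 (composable pairs)
Total = 5 + 11 + 33 = 49

49


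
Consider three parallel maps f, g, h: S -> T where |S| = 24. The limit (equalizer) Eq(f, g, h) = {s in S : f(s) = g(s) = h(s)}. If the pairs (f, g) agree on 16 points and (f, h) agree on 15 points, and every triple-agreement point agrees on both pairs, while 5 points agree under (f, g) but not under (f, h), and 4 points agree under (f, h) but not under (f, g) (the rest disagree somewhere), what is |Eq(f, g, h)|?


Eq(f, g, h) is the triple-agreement set: points in S where all three
maps take the same value. Using inclusion-exclusion on the pairwise data:
Pair (f, g) agrees on 16 points; pair (f, h) on 15 points.
Points agreeing under (f, g) but not (f, h) = 5; under (f, h) but not (f, g) = 4.
Triple-agreement = agreement-in-(f, g) minus points that agree under (f, g) but not (f, h):
|Eq(f, g, h)| = 16 - 5 = 11
(cross-check via (f, h): 15 - 4 = 11.)

11


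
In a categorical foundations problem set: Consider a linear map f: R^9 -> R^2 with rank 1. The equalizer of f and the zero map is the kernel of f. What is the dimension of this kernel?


The equalizer of f and the zero map is ker(f).
By the rank-nullity theorem: dim(ker(f)) = dim(domain) - rank(f).
dim(ker(f)) = 9 - 1 = 8

8


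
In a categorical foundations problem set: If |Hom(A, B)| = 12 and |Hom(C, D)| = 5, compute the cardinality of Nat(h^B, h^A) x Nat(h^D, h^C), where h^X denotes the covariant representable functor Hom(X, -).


By the Yoneda lemma, Nat(h^B, h^A) is isomorphic to Hom(A, B),
so |Nat(h^B, h^A)| = |Hom(A, B)| and |Nat(h^D, h^C)| = |Hom(C, D)|.
|Hom(A, B)| = 12, |Hom(C, D)| = 5.
|Nat(h^B, h^A) x Nat(h^D, h^C)| = 12 * 5 = 60

60


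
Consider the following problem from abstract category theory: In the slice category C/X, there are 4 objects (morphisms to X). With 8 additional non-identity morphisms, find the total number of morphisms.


In the slice category C/X, objects are morphisms to X.
Identity morphisms: 4 (one per object of C/X).
Non-identity morphisms: 8.
Total = 4 + 8 = 12

12


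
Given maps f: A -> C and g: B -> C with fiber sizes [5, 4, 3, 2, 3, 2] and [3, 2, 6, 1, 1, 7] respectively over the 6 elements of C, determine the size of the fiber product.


The pullback A x_C B consists of pairs (a, b) with f(a) = g(b).
For each element c in C, the fiber product has |f^-1(c)| * |g^-1(c)| elements.
Summing over C: 5 * 3 + 4 * 2 + 3 * 6 + 2 * 1 + 3 * 1 + 2 * 7
= 15 + 8 + 18 + 2 + 3 + 14 = 60

60


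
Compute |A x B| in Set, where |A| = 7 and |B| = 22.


In Set, the product A x B is the Cartesian product.
By the universal property, |A x B| = |A| * |B|.
|A x B| = 7 * 22 = 154

154


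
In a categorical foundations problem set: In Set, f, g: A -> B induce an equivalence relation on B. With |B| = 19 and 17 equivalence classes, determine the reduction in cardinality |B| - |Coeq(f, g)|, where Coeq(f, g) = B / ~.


The coequalizer Coeq(f, g) = B / ~ has one element per equivalence class.
|B| = 19, |Coeq(f, g)| = 17.
|B| - |Coeq(f, g)| = 19 - 17 = 2.

2


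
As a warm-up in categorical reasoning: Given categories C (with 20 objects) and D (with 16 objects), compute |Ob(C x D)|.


The product category C x D has objects that are pairs (c, d).
Number of pairs = |Ob(C)| * |Ob(D)| = 20 * 16 = 320

320


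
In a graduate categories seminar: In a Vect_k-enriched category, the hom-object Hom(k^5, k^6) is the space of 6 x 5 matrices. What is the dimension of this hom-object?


In Vect-enriched categories, Hom(k^n, k^m) is the space of m x n matrices.
dim(Hom(k^5, k^6)) = 6 * 5 = 30

30


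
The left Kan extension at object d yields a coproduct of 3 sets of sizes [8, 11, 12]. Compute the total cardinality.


Pointwise, the left Kan extension (Lan_F H)(d) is the colimit, indexed
by the comma category (F downarrow d), of H composed with the
projection (F downarrow d) -> C. Here that colimit is given
as a coproduct (disjoint union) of sets, so its cardinality is the
sum of the sizes of the summands.
Coproduct of sets with sizes: 8 + 11 + 12
= 31

31


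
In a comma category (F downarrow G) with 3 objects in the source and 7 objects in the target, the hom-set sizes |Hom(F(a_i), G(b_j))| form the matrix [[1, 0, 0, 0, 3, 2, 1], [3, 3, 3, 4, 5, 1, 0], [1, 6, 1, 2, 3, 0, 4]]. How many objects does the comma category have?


Objects of (F downarrow G) are triples (a, b, h: F(a)->G(b)).
The count equals the sum of all entries in the hom-matrix.
sum(row 0) = 7
sum(row 1) = 19
sum(row 2) = 17
Grand total = 43

43


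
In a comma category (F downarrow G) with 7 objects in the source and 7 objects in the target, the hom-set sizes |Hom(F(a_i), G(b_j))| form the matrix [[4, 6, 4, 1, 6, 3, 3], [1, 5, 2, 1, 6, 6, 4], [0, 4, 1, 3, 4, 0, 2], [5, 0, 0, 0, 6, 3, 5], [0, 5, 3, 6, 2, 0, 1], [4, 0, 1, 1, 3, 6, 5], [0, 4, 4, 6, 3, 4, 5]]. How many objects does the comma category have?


Objects of (F downarrow G) are triples (a, b, h: F(a)->G(b)).
The count equals the sum of all entries in the hom-matrix.
sum(row 0) = 27
sum(row 1) = 25
sum(row 2) = 14
sum(row 3) = 19
sum(row 4) = 17
sum(row 5) = 20
sum(row 6) = 26
Grand total = 148

148


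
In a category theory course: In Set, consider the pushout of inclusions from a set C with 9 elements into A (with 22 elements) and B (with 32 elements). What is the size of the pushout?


The pushout A +_C B identifies the images of C in A and B.
|A +_C B| = |A| + |B| - |C| (for injections).
= 22 + 32 - 9 = 45

45


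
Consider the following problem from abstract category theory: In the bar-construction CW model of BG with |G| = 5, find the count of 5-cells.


In the bar-construction CW model of BG, the n-cells are indexed by
n-tuples [g_1|...|g_n] of non-identity elements of G (degenerate
simplices with some g_i = e do not contribute cells), so there are
(|G| - 1)^n n-cells.
For dim = 5 with |G| = 5:
cells = (5 - 1)^5 = 4^5 = 1024

1024


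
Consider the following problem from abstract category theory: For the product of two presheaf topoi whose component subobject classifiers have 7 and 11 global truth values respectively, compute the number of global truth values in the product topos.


In a product of presheaf topoi E_1 x E_2, the subobject classifier
is Omega = Omega_1 x Omega_2 (componentwise), so
|Omega(top)| = |Omega_1(top_1)| * |Omega_2(top_2)|.
= 7 * 11 = 77.

77


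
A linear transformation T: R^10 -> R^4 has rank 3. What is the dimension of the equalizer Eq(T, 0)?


The equalizer of f and the zero map is ker(f).
By the rank-nullity theorem: dim(ker(f)) = dim(domain) - rank(f).
dim(ker(f)) = 10 - 3 = 7

7


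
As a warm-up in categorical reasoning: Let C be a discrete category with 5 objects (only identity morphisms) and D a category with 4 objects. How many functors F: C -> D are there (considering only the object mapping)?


A functor from a discrete category C to D is determined by
where each object maps. Each of the 5 objects of C can map
to any of the 4 objects of D independently.
Number of functors = 4^5 = 1024

1024


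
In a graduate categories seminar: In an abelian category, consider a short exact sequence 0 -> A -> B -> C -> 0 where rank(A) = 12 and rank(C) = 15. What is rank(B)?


For a short exact sequence 0 -> A -> B -> C -> 0,
rank is additive: rank(B) = rank(A) + rank(C).
rank(B) = 12 + 15 = 27

27


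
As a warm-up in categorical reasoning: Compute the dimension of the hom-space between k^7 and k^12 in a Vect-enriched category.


In Vect-enriched categories, Hom(k^n, k^m) is the space of m x n matrices.
dim(Hom(k^7, k^12)) = 12 * 7 = 84

84


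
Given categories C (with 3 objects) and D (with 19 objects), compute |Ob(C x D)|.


The product category C x D has objects that are pairs (c, d).
Number of pairs = |Ob(C)| * |Ob(D)| = 3 * 19 = 57

57


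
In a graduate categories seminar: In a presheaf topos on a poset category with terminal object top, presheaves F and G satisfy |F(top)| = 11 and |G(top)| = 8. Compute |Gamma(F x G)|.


Global sections of a presheaf on a poset with terminal top satisfy
Gamma(H) ~ H(top). Presheaves admit pointwise products, so
(F x G)(top) = F(top) x G(top) (Cartesian product).
|Gamma(F x G)| = |F(top)| * |G(top)| = 11 * 8 = 88.

88


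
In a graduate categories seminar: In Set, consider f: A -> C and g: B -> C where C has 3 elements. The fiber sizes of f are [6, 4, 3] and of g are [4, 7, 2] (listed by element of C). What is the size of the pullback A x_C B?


The pullback A x_C B consists of pairs (a, b) with f(a) = g(b).
For each element c in C, the fiber product has |f^-1(c)| * |g^-1(c)| elements.
Summing over C: 6 * 4 + 4 * 7 + 3 * 2
= 24 + 28 + 6 = 58

58


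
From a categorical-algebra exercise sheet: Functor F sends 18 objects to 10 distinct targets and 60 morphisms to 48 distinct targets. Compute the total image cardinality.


The image of F consists of distinct objects and distinct morphisms.
|Im(F)| on objects = 10
|Im(F)| on morphisms = 48
Total image cardinality = 10 + 48 = 58

58


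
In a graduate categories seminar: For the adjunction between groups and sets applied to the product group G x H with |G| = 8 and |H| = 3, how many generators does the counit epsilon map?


The counit epsilon_K: F(U(K)) -> K of the Free-Forgetful adjunction
maps |K| generators of F(U(K)) into K. For K = G x H (the product group),
|G x H| = |G| * |H|.
Total generators mapped = 8 * 3 = 24.

24


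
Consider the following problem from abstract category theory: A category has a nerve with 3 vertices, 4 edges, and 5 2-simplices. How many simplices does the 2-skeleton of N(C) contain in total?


The 2-skeleton of the nerve N(C) consists of simplices in dimensions 0, 1, 2:
  |N(C)_0| = 3 (objects)
  |N(C)_1| = 4 (morphisms)
  |N(C)_2| = 5 (composable pairs)
Total = 3 + 4 + 5 = 12

12


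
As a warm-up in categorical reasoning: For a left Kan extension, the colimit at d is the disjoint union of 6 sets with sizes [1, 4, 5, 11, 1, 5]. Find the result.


Pointwise, the left Kan extension (Lan_F H)(d) is the colimit, indexed
by the comma category (F downarrow d), of H composed with the
projection (F downarrow d) -> C. Here that colimit is given
as a coproduct (disjoint union) of sets, so its cardinality is the
sum of the sizes of the summands.
Coproduct of sets with sizes: 1 + 4 + 5 + 11 + 1 + 5
= 27

27


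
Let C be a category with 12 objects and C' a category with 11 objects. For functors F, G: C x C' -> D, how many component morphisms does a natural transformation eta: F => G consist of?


A natural transformation eta: F => G assigns one component morphism per
object of the domain category.
The domain is the product category C x C', so
|Ob(C x C')| = |Ob(C)| * |Ob(C')| = 12 * 11 = 132.
Therefore eta has 132 component morphisms.

132


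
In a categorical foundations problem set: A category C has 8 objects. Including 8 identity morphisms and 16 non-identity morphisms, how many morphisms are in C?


Each object has an identity morphism, giving 8 identities.
Adding the 16 non-identity morphisms:
Total = 8 + 16 = 24

24


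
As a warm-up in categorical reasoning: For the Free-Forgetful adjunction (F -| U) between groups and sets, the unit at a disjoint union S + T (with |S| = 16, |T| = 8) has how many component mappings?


The unit eta_X: X -> U(F(X)) of the Free-Forgetful adjunction
maps each element of X to a generator of F(X). For X = S + T (disjoint
union in Set), |S + T| = |S| + |T|.
Total mappings = 16 + 8 = 24.

24


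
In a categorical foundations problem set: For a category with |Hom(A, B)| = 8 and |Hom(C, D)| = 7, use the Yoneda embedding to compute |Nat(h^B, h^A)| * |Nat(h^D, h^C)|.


By the Yoneda lemma, Nat(h^B, h^A) is isomorphic to Hom(A, B),
so |Nat(h^B, h^A)| = |Hom(A, B)| and |Nat(h^D, h^C)| = |Hom(C, D)|.
|Hom(A, B)| = 8, |Hom(C, D)| = 7.
|Nat(h^B, h^A) x Nat(h^D, h^C)| = 8 * 7 = 56

56


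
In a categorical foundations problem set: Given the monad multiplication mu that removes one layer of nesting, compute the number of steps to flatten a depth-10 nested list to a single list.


Each application of mu: T^2 -> T removes one layer of nesting.
Starting at depth 10 (i.e., T^10(X)), we need to reach T(X).
Number of mu applications = 10 - 1 = 9

9


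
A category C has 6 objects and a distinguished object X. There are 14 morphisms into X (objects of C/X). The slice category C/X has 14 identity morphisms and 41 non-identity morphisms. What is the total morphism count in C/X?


In the slice category C/X, objects are morphisms to X.
Identity morphisms: 14 (one per object of C/X).
Non-identity morphisms: 41.
Total = 14 + 41 = 55

55


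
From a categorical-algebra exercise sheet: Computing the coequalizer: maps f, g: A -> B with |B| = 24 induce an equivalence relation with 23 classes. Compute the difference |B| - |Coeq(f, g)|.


The coequalizer Coeq(f, g) = B / ~ has one element per equivalence class.
|B| = 24, |Coeq(f, g)| = 23.
|B| - |Coeq(f, g)| = 24 - 23 = 1.

1


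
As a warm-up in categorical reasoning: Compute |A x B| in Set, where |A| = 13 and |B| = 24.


In Set, the product A x B is the Cartesian product.
By the universal property, |A x B| = |A| * |B|.
|A x B| = 13 * 24 = 312

312


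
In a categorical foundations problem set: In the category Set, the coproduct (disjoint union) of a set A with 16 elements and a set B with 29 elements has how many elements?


In Set, the coproduct A + B is the disjoint union.
|A + B| = |A| + |B| = 16 + 29 = 45

45


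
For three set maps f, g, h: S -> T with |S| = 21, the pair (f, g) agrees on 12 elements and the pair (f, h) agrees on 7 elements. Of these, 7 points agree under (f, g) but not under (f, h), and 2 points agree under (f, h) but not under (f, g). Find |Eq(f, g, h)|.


Eq(f, g, h) is the triple-agreement set: points in S where all three
maps take the same value. Using inclusion-exclusion on the pairwise data:
Pair (f, g) agrees on 12 points; pair (f, h) on 7 points.
Points agreeing under (f, g) but not (f, h) = 7; under (f, h) but not (f, g) = 2.
Triple-agreement = agreement-in-(f, g) minus points that agree under (f, g) but not (f, h):
|Eq(f, g, h)| = 12 - 7 = 5
(cross-check via (f, h): 7 - 2 = 5.)

5


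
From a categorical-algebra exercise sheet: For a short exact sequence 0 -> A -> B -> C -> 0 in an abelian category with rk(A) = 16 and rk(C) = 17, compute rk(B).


For a short exact sequence 0 -> A -> B -> C -> 0,
rank is additive: rank(B) = rank(A) + rank(C).
rank(B) = 16 + 17 = 33

33


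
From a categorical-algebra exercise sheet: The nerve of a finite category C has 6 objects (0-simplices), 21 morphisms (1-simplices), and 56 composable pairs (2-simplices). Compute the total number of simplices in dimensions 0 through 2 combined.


The 2-skeleton of the nerve N(C) consists of simplices in dimensions 0, 1, 2:
  |N(C)_0| = 6 (objects)
  |N(C)_1| = 21 (morphisms)
  |N(C)_2| = 56 (composable pairs)
Total = 6 + 21 + 56 = 83

83


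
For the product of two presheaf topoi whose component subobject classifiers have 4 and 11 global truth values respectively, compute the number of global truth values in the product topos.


In a product of presheaf topoi E_1 x E_2, the subobject classifier
is Omega = Omega_1 x Omega_2 (componentwise), so
|Omega(top)| = |Omega_1(top_1)| * |Omega_2(top_2)|.
= 4 * 11 = 44.

44


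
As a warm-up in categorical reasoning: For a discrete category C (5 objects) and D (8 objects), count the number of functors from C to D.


A functor from a discrete category C to D is determined by
where each object maps. Each of the 5 objects of C can map
to any of the 8 objects of D independently.
Number of functors = 8^5 = 32768

32768


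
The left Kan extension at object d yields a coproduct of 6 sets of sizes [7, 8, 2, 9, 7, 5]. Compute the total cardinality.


Pointwise, the left Kan extension (Lan_F H)(d) is the colimit, indexed
by the comma category (F downarrow d), of H composed with the
projection (F downarrow d) -> C. Here that colimit is given
as a coproduct (disjoint union) of sets, so its cardinality is the
sum of the sizes of the summands.
Coproduct of sets with sizes: 7 + 8 + 2 + 9 + 7 + 5
= 38

38
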